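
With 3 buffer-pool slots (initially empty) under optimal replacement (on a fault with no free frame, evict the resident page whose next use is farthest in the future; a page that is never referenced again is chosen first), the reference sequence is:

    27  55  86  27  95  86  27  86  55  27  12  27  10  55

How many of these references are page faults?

7

27: miss, frames [27]
55: miss, frames [27, 55]
86: miss, frames [27, 55, 86]
27: hit
95: miss, evict 55, frames [27, 86, 95]
86: hit
27: hit
86: hit
55: miss, evict 95, frames [27, 86, 55]
27: hit
12: miss, evict 86, frames [27, 55, 12]
27: hit
10: miss, evict 12, frames [27, 55, 10]
55: hit
Page faults: 7.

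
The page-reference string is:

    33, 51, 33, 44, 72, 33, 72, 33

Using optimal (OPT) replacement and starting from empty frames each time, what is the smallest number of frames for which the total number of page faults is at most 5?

2

f=1: 8 faults
f=2: 4 faults
f=3: 4 faults
f=4: 4 faults
Smallest f with faults ≤ 5 is 2.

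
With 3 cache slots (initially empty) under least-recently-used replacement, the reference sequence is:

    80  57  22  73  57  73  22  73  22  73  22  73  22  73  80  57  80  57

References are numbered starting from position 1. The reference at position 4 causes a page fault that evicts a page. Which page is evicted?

80

pos 1: 80: fault, frames [80]
pos 2: 57: fault, frames [80, 57]
pos 3: 22: fault, frames [80, 57, 22]
pos 4: 73: fault, evict 80, frames [57, 22, 73]
At position 4, page 80 is evicted.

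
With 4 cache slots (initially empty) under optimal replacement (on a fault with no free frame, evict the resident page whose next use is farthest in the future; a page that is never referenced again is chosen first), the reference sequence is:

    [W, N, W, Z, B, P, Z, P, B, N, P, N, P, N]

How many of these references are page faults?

5

W → miss, frames (W)
N → miss, frames (W N)
W → hit
Z → miss, frames (W N Z)
B → miss, frames (W N Z B)
P → miss, evict W, frames (N Z B P)
Z → hit
P → hit
B → hit
N → hit
P → hit
N → hit
P → hit
N → hit
Page faults: 5.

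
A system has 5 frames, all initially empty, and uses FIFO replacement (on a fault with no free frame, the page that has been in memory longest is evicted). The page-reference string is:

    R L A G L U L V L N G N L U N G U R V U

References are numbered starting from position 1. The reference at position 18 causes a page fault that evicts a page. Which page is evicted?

pos 1: R → miss, frames {R}
pos 2: L → miss, frames {R,L}
pos 3: A → miss, frames {R,L,A}
pos 4: G → miss, frames {R,L,A,G}
pos 5: L → hit
pos 6: U → miss, frames {R,L,A,G,U}
pos 7: L → hit
pos 8: V → miss, evict R, frames {L,A,G,U,V}
pos 9: L → hit
pos 10: N → miss, evict L, frames {A,G,U,V,N}
pos 11: G → hit
pos 12: N → hit
pos 13: L → miss, evict A, frames {G,U,V,N,L}
pos 14: U → hit
pos 15: N → hit
pos 16: G → hit
pos 17: U → hit
pos 18: R → miss, evict G, frames {U,V,N,L,R}
At position 18, page G is evicted.

G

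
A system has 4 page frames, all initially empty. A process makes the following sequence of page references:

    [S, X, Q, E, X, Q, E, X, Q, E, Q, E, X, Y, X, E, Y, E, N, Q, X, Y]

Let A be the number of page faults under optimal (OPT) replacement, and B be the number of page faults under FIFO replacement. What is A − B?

Under OPT: F F F F . . . . . . . . . F . . . . F . . . → 6 faults.
Under FIFO: F F F F . . . . . . . . . F . . . . F . F . → 7 faults.
A − B = 6 − 7 = -1.

-1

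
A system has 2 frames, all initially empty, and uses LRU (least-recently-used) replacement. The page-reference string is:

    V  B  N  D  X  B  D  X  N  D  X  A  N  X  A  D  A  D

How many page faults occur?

16

V: miss, frames (V)
B: miss, frames (V B)
N: miss, evict V, frames (B N)
D: miss, evict B, frames (N D)
X: miss, evict N, frames (D X)
B: miss, evict D, frames (X B)
D: miss, evict X, frames (B D)
X: miss, evict B, frames (D X)
N: miss, evict D, frames (X N)
D: miss, evict X, frames (N D)
X: miss, evict N, frames (D X)
A: miss, evict D, frames (X A)
N: miss, evict X, frames (A N)
X: miss, evict A, frames (N X)
A: miss, evict N, frames (X A)
D: miss, evict X, frames (A D)
A: hit
D: hit
Page faults: 16.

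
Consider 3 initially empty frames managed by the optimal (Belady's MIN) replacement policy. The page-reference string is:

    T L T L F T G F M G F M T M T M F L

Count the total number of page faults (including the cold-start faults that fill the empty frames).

7

T → miss, frames [T]
L → miss, frames [T, L]
T → hit
L → hit
F → miss, frames [T, L, F]
T → hit
G → miss, evict L, frames [T, F, G]
F → hit
M → miss, evict T, frames [F, G, M]
G → hit
F → hit
M → hit
T → miss, evict G, frames [F, M, T]
M → hit
T → hit
M → hit
F → hit
L → miss, evict T, frames [F, M, L]
Page faults: 7.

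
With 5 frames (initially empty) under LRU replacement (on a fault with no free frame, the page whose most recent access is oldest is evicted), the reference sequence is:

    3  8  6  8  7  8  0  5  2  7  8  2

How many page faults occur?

7

3: fault, frames [3]
8: fault, frames [3, 8]
6: fault, frames [3, 8, 6]
8: hit
7: fault, frames [3, 6, 8, 7]
8: hit
0: fault, frames [3, 6, 7, 8, 0]
5: fault, evict 3, frames [6, 7, 8, 0, 5]
2: fault, evict 6, frames [7, 8, 0, 5, 2]
7: hit
8: hit
2: hit
Page faults: 7.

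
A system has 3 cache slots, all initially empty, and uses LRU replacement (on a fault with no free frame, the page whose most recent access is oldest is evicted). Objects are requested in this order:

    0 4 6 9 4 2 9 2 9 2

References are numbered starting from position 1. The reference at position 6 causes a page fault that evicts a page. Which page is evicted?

pos 1: 0: fault, frames {0}
pos 2: 4: fault, frames {0,4}
pos 3: 6: fault, frames {0,4,6}
pos 4: 9: fault, evict 0, frames {4,6,9}
pos 5: 4: hit
pos 6: 2: fault, evict 6, frames {9,4,2}
At position 6, page 6 is evicted.

6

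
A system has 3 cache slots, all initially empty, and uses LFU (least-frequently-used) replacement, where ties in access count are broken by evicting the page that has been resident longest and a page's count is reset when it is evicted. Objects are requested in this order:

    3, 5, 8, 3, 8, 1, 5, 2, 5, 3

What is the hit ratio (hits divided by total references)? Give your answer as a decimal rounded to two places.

3: fault, frames (3)
5: fault, frames (3 5)
8: fault, frames (3 5 8)
3: hit
8: hit
1: fault, evict 5, frames (3 8 1)
5: fault, evict 1, frames (3 8 5)
2: fault, evict 5, frames (3 8 2)
5: fault, evict 2, frames (3 8 5)
3: hit
Hits: 3 of 10 references → 3/10 = 0.3000.

0.30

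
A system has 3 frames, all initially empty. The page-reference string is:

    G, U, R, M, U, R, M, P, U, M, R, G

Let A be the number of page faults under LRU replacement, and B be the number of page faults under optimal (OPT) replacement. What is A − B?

Under LRU: F F F F . . . F F . F F → 8 faults.
Under OPT: F F F F . . . F . . F F → 7 faults.
A − B = 8 − 7 = 1.

1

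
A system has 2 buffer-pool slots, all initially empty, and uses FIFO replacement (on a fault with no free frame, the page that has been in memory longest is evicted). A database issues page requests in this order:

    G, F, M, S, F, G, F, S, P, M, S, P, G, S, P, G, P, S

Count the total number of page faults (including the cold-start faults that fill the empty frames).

G -> miss, frames {G}
F -> miss, frames {G,F}
M -> miss, evict G, frames {F,M}
S -> miss, evict F, frames {M,S}
F -> miss, evict M, frames {S,F}
G -> miss, evict S, frames {F,G}
F -> hit
S -> miss, evict F, frames {G,S}
P -> miss, evict G, frames {S,P}
M -> miss, evict S, frames {P,M}
S -> miss, evict P, frames {M,S}
P -> miss, evict M, frames {S,P}
G -> miss, evict S, frames {P,G}
S -> miss, evict P, frames {G,S}
P -> miss, evict G, frames {S,P}
G -> miss, evict S, frames {P,G}
P -> hit
S -> miss, evict P, frames {G,S}
Page faults: 16.

16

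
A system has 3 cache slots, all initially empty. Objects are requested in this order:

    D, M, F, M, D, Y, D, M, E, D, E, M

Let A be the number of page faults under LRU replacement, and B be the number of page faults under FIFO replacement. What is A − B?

-2

Under LRU: F F F . . F . . F . . . → 5 faults.
Under FIFO: F F F . . F F F F . . . → 7 faults.
A − B = 5 − 7 = -2.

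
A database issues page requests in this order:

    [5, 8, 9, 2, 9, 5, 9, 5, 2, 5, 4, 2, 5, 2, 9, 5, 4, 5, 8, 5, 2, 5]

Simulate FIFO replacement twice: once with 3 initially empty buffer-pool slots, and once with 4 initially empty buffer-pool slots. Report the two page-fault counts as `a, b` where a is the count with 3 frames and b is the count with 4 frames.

10, 7

3 frames: F F F F . F . . . . F . . . F . . . F F F . → 10 faults.
4 frames: F F F F . . . . . . F . F . . . . . F . . . → 7 faults.
7 < 10: adding a frame reduced faults, as is typical.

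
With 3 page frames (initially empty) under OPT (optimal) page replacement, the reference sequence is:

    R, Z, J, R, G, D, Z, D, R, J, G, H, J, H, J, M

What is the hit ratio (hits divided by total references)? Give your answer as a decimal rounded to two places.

0.44

R → miss, frames {R}
Z → miss, frames {R,Z}
J → miss, frames {R,Z,J}
R → hit
G → miss, evict J, frames {R,Z,G}
D → miss, evict G, frames {R,Z,D}
Z → hit
D → hit
R → hit
J → miss, evict D, frames {R,Z,J}
G → miss, evict Z, frames {R,J,G}
H → miss, evict G, frames {R,J,H}
J → hit
H → hit
J → hit
M → miss, evict H, frames {R,J,M}
Hits: 7 of 16 references → 7/16 = 0.4375.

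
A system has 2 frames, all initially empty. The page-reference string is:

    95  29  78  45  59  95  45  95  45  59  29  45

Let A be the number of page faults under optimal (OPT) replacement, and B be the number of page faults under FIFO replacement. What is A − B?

Under OPT: F F F F F . F . . F F . → 8 faults.
Under FIFO: F F F F F F F . . F F F → 10 faults.
A − B = 8 − 10 = -2.

-2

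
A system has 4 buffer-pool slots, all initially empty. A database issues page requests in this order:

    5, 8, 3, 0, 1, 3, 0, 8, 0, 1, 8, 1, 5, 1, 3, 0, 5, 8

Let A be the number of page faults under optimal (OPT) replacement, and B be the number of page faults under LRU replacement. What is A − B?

Under OPT: F F F F F . . . . . . . F . . . . F → 7 faults.
Under LRU: F F F F F . . . . . . . F . F F . F → 9 faults.
A − B = 7 − 9 = -2.

-2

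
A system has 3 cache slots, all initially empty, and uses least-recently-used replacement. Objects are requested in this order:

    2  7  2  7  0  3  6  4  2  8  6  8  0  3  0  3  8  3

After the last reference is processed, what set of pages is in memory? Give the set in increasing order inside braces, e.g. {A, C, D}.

{0, 3, 8}

2 → miss, frames [2]
7 → miss, frames [2, 7]
2 → hit
7 → hit
0 → miss, frames [2, 7, 0]
3 → miss, evict 2, frames [7, 0, 3]
6 → miss, evict 7, frames [0, 3, 6]
4 → miss, evict 0, frames [3, 6, 4]
2 → miss, evict 3, frames [6, 4, 2]
8 → miss, evict 6, frames [4, 2, 8]
6 → miss, evict 4, frames [2, 8, 6]
8 → hit
0 → miss, evict 2, frames [6, 8, 0]
3 → miss, evict 6, frames [8, 0, 3]
0 → hit
3 → hit
8 → hit
3 → hit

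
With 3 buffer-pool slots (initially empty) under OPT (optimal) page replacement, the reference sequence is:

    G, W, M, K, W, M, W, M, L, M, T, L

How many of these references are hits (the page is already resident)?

6

G -> fault, frames [G]
W -> fault, frames [G, W]
M -> fault, frames [G, W, M]
K -> fault, evict G, frames [W, M, K]
W -> hit
M -> hit
W -> hit
M -> hit
L -> fault, evict K, frames [W, M, L]
M -> hit
T -> fault, evict M, frames [W, L, T]
L -> hit
Hits: 6.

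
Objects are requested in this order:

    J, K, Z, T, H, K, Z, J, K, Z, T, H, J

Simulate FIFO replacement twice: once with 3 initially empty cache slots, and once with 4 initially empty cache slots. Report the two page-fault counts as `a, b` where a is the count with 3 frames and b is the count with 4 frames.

3 frames: F F F F F F F F . . F F . → 10 faults.
4 frames: F F F F F . . F F F F F F → 11 faults.
11 > 10: adding a frame increased faults — Belady's anomaly.

10, 11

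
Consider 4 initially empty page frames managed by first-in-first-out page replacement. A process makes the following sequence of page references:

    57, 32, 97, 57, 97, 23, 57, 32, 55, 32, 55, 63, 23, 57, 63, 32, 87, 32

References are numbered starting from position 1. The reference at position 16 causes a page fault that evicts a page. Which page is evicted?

pos 1: 57: miss, frames (57)
pos 2: 32: miss, frames (57 32)
pos 3: 97: miss, frames (57 32 97)
pos 4: 57: hit
pos 5: 97: hit
pos 6: 23: miss, frames (57 32 97 23)
pos 7: 57: hit
pos 8: 32: hit
pos 9: 55: miss, evict 57, frames (32 97 23 55)
pos 10: 32: hit
pos 11: 55: hit
pos 12: 63: miss, evict 32, frames (97 23 55 63)
pos 13: 23: hit
pos 14: 57: miss, evict 97, frames (23 55 63 57)
pos 15: 63: hit
pos 16: 32: miss, evict 23, frames (55 63 57 32)
At position 16, page 23 is evicted.

23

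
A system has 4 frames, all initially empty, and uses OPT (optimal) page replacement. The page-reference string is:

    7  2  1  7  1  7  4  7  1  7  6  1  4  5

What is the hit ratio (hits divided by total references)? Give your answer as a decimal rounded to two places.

7 → fault, frames [7]
2 → fault, frames [7, 2]
1 → fault, frames [7, 2, 1]
7 → hit
1 → hit
7 → hit
4 → fault, frames [7, 2, 1, 4]
7 → hit
1 → hit
7 → hit
6 → fault, evict 2, frames [7, 1, 4, 6]
1 → hit
4 → hit
5 → fault, evict 6, frames [7, 1, 4, 5]
Hits: 8 of 14 references → 8/14 = 0.5714.

0.57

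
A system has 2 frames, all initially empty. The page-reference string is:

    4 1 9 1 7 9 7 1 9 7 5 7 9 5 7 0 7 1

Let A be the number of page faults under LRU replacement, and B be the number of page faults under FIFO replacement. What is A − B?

2

Under LRU: F F F . F F . F F F F . F F F F . F → 14 faults.
Under FIFO: F F F . F . . F F F F . F . F F . F → 12 faults.
A − B = 14 − 12 = 2.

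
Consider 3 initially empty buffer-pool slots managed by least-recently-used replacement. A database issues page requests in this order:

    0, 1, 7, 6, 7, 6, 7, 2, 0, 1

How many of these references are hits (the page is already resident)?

0 -> miss, frames (0)
1 -> miss, frames (0 1)
7 -> miss, frames (0 1 7)
6 -> miss, evict 0, frames (1 7 6)
7 -> hit
6 -> hit
7 -> hit
2 -> miss, evict 1, frames (6 7 2)
0 -> miss, evict 6, frames (7 2 0)
1 -> miss, evict 7, frames (2 0 1)
Hits: 3.

3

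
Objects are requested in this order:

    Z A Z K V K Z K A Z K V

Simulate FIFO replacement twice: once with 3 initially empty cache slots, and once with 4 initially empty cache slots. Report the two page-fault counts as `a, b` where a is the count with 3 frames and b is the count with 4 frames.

8, 4

3 frames: F F . F F . F . F . F F → 8 faults.
4 frames: F F . F F . . . . . . . → 4 faults.
4 < 8: adding a frame reduced faults, as is typical.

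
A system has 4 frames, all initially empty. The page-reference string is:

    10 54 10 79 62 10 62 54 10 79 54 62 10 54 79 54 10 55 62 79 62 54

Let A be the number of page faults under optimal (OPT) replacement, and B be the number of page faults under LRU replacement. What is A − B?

Under OPT: F F . F F . . . . . . . . . . . . F . . . . → 5 faults.
Under LRU: F F . F F . . . . . . . . . . . . F F F . F → 8 faults.
A − B = 5 − 8 = -3.

-3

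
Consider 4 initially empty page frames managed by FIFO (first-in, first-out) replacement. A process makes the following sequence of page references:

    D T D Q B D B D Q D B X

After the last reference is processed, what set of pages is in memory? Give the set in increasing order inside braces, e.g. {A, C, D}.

D → fault, frames [D]
T → fault, frames [D, T]
D → hit
Q → fault, frames [D, T, Q]
B → fault, frames [D, T, Q, B]
D → hit
B → hit
D → hit
Q → hit
D → hit
B → hit
X → fault, evict D, frames [T, Q, B, X]

{B, Q, T, X}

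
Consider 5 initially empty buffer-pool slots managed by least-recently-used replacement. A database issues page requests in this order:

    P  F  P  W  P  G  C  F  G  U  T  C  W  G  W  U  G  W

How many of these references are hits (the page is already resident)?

P → miss, frames [P]
F → miss, frames [P, F]
P → hit
W → miss, frames [F, P, W]
P → hit
G → miss, frames [F, W, P, G]
C → miss, frames [F, W, P, G, C]
F → hit
G → hit
U → miss, evict W, frames [P, C, F, G, U]
T → miss, evict P, frames [C, F, G, U, T]
C → hit
W → miss, evict F, frames [G, U, T, C, W]
G → hit
W → hit
U → hit
G → hit
W → hit
Hits: 10.

10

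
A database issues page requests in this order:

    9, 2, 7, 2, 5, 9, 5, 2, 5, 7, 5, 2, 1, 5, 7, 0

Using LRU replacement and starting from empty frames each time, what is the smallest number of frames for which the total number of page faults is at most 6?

f=1: 16 faults
f=2: 12 faults
f=3: 9 faults
f=4: 6 faults
f=5: 6 faults
f=6: 6 faults
Smallest f with faults ≤ 6 is 4.

4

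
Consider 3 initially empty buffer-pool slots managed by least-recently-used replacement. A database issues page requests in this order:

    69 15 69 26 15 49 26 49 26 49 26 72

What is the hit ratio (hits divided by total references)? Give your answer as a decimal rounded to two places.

0.58

69: fault, frames {69}
15: fault, frames {69,15}
69: hit
26: fault, frames {15,69,26}
15: hit
49: fault, evict 69, frames {26,15,49}
26: hit
49: hit
26: hit
49: hit
26: hit
72: fault, evict 15, frames {49,26,72}
Hits: 7 of 12 references → 7/12 = 0.5833.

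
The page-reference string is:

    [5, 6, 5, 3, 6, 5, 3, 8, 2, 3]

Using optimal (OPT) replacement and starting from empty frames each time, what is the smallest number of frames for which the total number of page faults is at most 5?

f=1: 10 faults
f=2: 6 faults
f=3: 5 faults
f=4: 5 faults
f=5: 5 faults
Smallest f with faults ≤ 5 is 3.

3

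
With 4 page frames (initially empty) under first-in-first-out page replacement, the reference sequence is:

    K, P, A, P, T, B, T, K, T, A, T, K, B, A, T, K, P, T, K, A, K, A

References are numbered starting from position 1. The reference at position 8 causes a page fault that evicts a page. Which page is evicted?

P

pos 1: K: fault, frames (K)
pos 2: P: fault, frames (K P)
pos 3: A: fault, frames (K P A)
pos 4: P: hit
pos 5: T: fault, frames (K P A T)
pos 6: B: fault, evict K, frames (P A T B)
pos 7: T: hit
pos 8: K: fault, evict P, frames (A T B K)
At position 8, page P is evicted.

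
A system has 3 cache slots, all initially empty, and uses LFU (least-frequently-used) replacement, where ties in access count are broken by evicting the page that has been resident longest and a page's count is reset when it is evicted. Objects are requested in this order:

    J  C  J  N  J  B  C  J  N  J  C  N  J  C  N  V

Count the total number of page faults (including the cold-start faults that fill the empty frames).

J -> fault, frames (J)
C -> fault, frames (J C)
J -> hit
N -> fault, frames (J C N)
J -> hit
B -> fault, evict C, frames (J N B)
C -> fault, evict N, frames (J B C)
J -> hit
N -> fault, evict B, frames (J C N)
J -> hit
C -> hit
N -> hit
J -> hit
C -> hit
N -> hit
V -> fault, evict C, frames (J N V)
Page faults: 7.

7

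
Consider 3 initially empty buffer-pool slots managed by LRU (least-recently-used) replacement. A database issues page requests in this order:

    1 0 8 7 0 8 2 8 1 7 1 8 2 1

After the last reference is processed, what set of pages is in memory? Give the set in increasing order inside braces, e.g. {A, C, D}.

1: fault, frames [1]
0: fault, frames [1, 0]
8: fault, frames [1, 0, 8]
7: fault, evict 1, frames [0, 8, 7]
0: hit
8: hit
2: fault, evict 7, frames [0, 8, 2]
8: hit
1: fault, evict 0, frames [2, 8, 1]
7: fault, evict 2, frames [8, 1, 7]
1: hit
8: hit
2: fault, evict 7, frames [1, 8, 2]
1: hit

{1, 2, 8}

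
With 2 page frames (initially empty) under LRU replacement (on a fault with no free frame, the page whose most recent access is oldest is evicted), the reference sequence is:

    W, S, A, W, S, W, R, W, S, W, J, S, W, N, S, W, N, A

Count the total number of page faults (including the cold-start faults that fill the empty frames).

15

W → miss, frames (W)
S → miss, frames (W S)
A → miss, evict W, frames (S A)
W → miss, evict S, frames (A W)
S → miss, evict A, frames (W S)
W → hit
R → miss, evict S, frames (W R)
W → hit
S → miss, evict R, frames (W S)
W → hit
J → miss, evict S, frames (W J)
S → miss, evict W, frames (J S)
W → miss, evict J, frames (S W)
N → miss, evict S, frames (W N)
S → miss, evict W, frames (N S)
W → miss, evict N, frames (S W)
N → miss, evict S, frames (W N)
A → miss, evict W, frames (N A)
Page faults: 15.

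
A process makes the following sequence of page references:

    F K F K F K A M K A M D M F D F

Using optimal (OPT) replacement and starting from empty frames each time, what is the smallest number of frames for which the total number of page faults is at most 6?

3

f=1: 16 faults
f=2: 7 faults
f=3: 6 faults
f=4: 5 faults
f=5: 5 faults
Smallest f with faults ≤ 6 is 3.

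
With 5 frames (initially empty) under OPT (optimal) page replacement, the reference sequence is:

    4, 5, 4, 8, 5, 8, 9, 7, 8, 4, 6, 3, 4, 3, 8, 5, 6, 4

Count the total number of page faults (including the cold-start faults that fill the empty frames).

4 -> fault, frames {4}
5 -> fault, frames {4,5}
4 -> hit
8 -> fault, frames {4,5,8}
5 -> hit
8 -> hit
9 -> fault, frames {4,5,8,9}
7 -> fault, frames {4,5,8,9,7}
8 -> hit
4 -> hit
6 -> fault, evict 7, frames {4,5,8,9,6}
3 -> fault, evict 9, frames {4,5,8,6,3}
4 -> hit
3 -> hit
8 -> hit
5 -> hit
6 -> hit
4 -> hit
Page faults: 7.

7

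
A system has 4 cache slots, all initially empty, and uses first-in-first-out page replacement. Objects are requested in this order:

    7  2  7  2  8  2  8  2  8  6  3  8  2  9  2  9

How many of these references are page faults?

7: fault, frames (7)
2: fault, frames (7 2)
7: hit
2: hit
8: fault, frames (7 2 8)
2: hit
8: hit
2: hit
8: hit
6: fault, frames (7 2 8 6)
3: fault, evict 7, frames (2 8 6 3)
8: hit
2: hit
9: fault, evict 2, frames (8 6 3 9)
2: fault, evict 8, frames (6 3 9 2)
9: hit
Page faults: 7.

7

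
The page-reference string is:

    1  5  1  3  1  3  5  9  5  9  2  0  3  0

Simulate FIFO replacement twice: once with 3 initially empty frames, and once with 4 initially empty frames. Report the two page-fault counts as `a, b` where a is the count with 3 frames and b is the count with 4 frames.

3 frames: F F . F . . . F . . F F F . → 7 faults.
4 frames: F F . F . . . F . . F F . . → 6 faults.
6 < 7: adding a frame reduced faults, as is typical.

7, 6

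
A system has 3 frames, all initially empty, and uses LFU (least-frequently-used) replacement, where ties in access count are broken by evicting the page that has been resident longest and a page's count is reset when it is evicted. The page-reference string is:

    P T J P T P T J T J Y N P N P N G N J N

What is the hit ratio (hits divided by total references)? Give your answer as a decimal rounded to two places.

P -> fault, frames {P}
T -> fault, frames {P,T}
J -> fault, frames {P,T,J}
P -> hit
T -> hit
P -> hit
T -> hit
J -> hit
T -> hit
J -> hit
Y -> fault, evict P, frames {T,J,Y}
N -> fault, evict Y, frames {T,J,N}
P -> fault, evict N, frames {T,J,P}
N -> fault, evict P, frames {T,J,N}
P -> fault, evict N, frames {T,J,P}
N -> fault, evict P, frames {T,J,N}
G -> fault, evict N, frames {T,J,G}
N -> fault, evict G, frames {T,J,N}
J -> hit
N -> hit
Hits: 9 of 20 references → 9/20 = 0.4500.

0.45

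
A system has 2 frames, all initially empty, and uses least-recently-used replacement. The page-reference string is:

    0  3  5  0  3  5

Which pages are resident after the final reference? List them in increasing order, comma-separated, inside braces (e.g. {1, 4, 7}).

0 → miss, frames {0}
3 → miss, frames {0,3}
5 → miss, evict 0, frames {3,5}
0 → miss, evict 3, frames {5,0}
3 → miss, evict 5, frames {0,3}
5 → miss, evict 0, frames {3,5}

{3, 5}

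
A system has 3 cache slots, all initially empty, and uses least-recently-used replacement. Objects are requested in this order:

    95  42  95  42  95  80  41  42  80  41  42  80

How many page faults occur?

95 -> miss, frames [95]
42 -> miss, frames [95, 42]
95 -> hit
42 -> hit
95 -> hit
80 -> miss, frames [42, 95, 80]
41 -> miss, evict 42, frames [95, 80, 41]
42 -> miss, evict 95, frames [80, 41, 42]
80 -> hit
41 -> hit
42 -> hit
80 -> hit
Page faults: 5.

5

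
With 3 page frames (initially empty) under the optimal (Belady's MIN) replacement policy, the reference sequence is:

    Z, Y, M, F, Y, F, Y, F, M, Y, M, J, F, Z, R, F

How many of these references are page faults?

Z -> fault, frames [Z]
Y -> fault, frames [Z, Y]
M -> fault, frames [Z, Y, M]
F -> fault, evict Z, frames [Y, M, F]
Y -> hit
F -> hit
Y -> hit
F -> hit
M -> hit
Y -> hit
M -> hit
J -> fault, evict M, frames [Y, F, J]
F -> hit
Z -> fault, evict J, frames [Y, F, Z]
R -> fault, evict Z, frames [Y, F, R]
F -> hit
Page faults: 7.

7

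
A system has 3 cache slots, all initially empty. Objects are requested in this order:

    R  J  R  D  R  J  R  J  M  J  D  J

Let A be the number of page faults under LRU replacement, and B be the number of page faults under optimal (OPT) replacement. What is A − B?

Under LRU: F F . F . . . . F . F . → 5 faults.
Under OPT: F F . F . . . . F . . . → 4 faults.
A − B = 5 − 4 = 1.

1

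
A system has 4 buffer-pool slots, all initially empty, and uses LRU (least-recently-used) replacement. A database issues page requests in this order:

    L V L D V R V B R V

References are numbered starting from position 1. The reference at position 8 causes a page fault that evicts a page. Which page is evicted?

L

pos 1: L: fault, frames (L)
pos 2: V: fault, frames (L V)
pos 3: L: hit
pos 4: D: fault, frames (V L D)
pos 5: V: hit
pos 6: R: fault, frames (L D V R)
pos 7: V: hit
pos 8: B: fault, evict L, frames (D R V B)
At position 8, page L is evicted.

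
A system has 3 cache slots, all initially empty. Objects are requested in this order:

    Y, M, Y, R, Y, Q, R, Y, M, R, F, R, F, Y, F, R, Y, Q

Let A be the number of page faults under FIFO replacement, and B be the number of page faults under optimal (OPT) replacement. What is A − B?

Under FIFO: F F . F . F . F F F F . . F . . . F → 10 faults.
Under OPT: F F . F . F . . F . F . . . . . . F → 7 faults.
A − B = 10 − 7 = 3.

3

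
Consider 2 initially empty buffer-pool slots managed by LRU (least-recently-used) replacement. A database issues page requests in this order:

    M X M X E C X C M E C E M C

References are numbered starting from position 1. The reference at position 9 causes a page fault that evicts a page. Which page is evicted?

X

pos 1: M: fault, frames [M]
pos 2: X: fault, frames [M, X]
pos 3: M: hit
pos 4: X: hit
pos 5: E: fault, evict M, frames [X, E]
pos 6: C: fault, evict X, frames [E, C]
pos 7: X: fault, evict E, frames [C, X]
pos 8: C: hit
pos 9: M: fault, evict X, frames [C, M]
At position 9, page X is evicted.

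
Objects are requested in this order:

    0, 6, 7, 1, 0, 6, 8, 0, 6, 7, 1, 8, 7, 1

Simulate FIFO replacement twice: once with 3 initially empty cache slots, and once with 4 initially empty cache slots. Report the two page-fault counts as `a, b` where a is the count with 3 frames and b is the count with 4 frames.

9, 10

3 frames: F F F F F F F . . F F . . . → 9 faults.
4 frames: F F F F . . F F F F F F . . → 10 faults.
10 > 9: adding a frame increased faults — Belady's anomaly.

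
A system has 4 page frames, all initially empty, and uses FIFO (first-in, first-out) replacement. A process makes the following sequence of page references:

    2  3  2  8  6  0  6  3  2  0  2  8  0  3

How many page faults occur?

2 → miss, frames (2)
3 → miss, frames (2 3)
2 → hit
8 → miss, frames (2 3 8)
6 → miss, frames (2 3 8 6)
0 → miss, evict 2, frames (3 8 6 0)
6 → hit
3 → hit
2 → miss, evict 3, frames (8 6 0 2)
0 → hit
2 → hit
8 → hit
0 → hit
3 → miss, evict 8, frames (6 0 2 3)
Page faults: 7.

7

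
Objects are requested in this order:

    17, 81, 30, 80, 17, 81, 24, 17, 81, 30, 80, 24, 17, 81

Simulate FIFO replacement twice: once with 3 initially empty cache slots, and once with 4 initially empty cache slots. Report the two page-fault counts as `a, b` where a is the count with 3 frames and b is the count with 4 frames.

3 frames: F F F F F F F . . F F . F F → 11 faults.
4 frames: F F F F . . F F F F F F F F → 12 faults.
12 > 11: adding a frame increased faults — Belady's anomaly.

11, 12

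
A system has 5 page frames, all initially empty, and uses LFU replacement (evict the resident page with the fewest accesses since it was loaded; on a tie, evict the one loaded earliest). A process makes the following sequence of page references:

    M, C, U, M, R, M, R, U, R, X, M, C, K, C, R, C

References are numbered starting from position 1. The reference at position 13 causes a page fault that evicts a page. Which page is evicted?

X

pos 1: M -> fault, frames [M]
pos 2: C -> fault, frames [M, C]
pos 3: U -> fault, frames [M, C, U]
pos 4: M -> hit
pos 5: R -> fault, frames [M, C, U, R]
pos 6: M -> hit
pos 7: R -> hit
pos 8: U -> hit
pos 9: R -> hit
pos 10: X -> fault, frames [M, C, U, R, X]
pos 11: M -> hit
pos 12: C -> hit
pos 13: K -> fault, evict X, frames [M, C, U, R, K]
At position 13, page X is evicted.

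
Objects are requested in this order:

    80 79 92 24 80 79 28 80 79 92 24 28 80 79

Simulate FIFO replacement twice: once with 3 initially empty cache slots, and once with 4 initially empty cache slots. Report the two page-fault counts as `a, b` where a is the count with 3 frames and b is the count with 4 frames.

3 frames: F F F F F F F . . F F . F F → 11 faults.
4 frames: F F F F . . F F F F F F F F → 12 faults.
12 > 11: adding a frame increased faults — Belady's anomaly.

11, 12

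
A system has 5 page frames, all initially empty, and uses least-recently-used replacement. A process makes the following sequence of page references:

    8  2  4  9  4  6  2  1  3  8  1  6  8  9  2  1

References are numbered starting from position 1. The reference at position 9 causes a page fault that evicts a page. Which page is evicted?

9

pos 1: 8 → miss, frames (8)
pos 2: 2 → miss, frames (8 2)
pos 3: 4 → miss, frames (8 2 4)
pos 4: 9 → miss, frames (8 2 4 9)
pos 5: 4 → hit
pos 6: 6 → miss, frames (8 2 9 4 6)
pos 7: 2 → hit
pos 8: 1 → miss, evict 8, frames (9 4 6 2 1)
pos 9: 3 → miss, evict 9, frames (4 6 2 1 3)
At position 9, page 9 is evicted.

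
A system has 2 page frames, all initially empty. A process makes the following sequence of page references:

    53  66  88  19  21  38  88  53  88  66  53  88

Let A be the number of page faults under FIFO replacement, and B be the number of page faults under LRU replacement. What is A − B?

-1

Under FIFO: F F F F F F F F . F . F → 10 faults.
Under LRU: F F F F F F F F . F F F → 11 faults.
A − B = 10 − 11 = -1.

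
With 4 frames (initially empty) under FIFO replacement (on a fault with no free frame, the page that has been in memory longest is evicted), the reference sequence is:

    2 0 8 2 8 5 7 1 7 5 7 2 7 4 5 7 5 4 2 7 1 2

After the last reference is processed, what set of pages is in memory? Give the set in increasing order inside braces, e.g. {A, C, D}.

{1, 2, 5, 7}

2 -> fault, frames (2)
0 -> fault, frames (2 0)
8 -> fault, frames (2 0 8)
2 -> hit
8 -> hit
5 -> fault, frames (2 0 8 5)
7 -> fault, evict 2, frames (0 8 5 7)
1 -> fault, evict 0, frames (8 5 7 1)
7 -> hit
5 -> hit
7 -> hit
2 -> fault, evict 8, frames (5 7 1 2)
7 -> hit
4 -> fault, evict 5, frames (7 1 2 4)
5 -> fault, evict 7, frames (1 2 4 5)
7 -> fault, evict 1, frames (2 4 5 7)
5 -> hit
4 -> hit
2 -> hit
7 -> hit
1 -> fault, evict 2, frames (4 5 7 1)
2 -> fault, evict 4, frames (5 7 1 2)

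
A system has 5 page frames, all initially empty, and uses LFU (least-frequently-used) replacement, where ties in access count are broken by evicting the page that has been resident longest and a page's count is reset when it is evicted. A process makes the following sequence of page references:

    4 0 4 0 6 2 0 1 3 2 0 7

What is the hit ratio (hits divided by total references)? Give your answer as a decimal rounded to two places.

0.42

4 → fault, frames {4}
0 → fault, frames {4,0}
4 → hit
0 → hit
6 → fault, frames {4,0,6}
2 → fault, frames {4,0,6,2}
0 → hit
1 → fault, frames {4,0,6,2,1}
3 → fault, evict 6, frames {4,0,2,1,3}
2 → hit
0 → hit
7 → fault, evict 1, frames {4,0,2,3,7}
Hits: 5 of 12 references → 5/12 = 0.4167.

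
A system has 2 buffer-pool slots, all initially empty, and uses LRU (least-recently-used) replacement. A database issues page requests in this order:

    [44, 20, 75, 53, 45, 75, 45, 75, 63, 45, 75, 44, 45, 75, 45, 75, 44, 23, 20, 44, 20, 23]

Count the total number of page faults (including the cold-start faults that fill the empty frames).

44 -> miss, frames [44]
20 -> miss, frames [44, 20]
75 -> miss, evict 44, frames [20, 75]
53 -> miss, evict 20, frames [75, 53]
45 -> miss, evict 75, frames [53, 45]
75 -> miss, evict 53, frames [45, 75]
45 -> hit
75 -> hit
63 -> miss, evict 45, frames [75, 63]
45 -> miss, evict 75, frames [63, 45]
75 -> miss, evict 63, frames [45, 75]
44 -> miss, evict 45, frames [75, 44]
45 -> miss, evict 75, frames [44, 45]
75 -> miss, evict 44, frames [45, 75]
45 -> hit
75 -> hit
44 -> miss, evict 45, frames [75, 44]
23 -> miss, evict 75, frames [44, 23]
20 -> miss, evict 44, frames [23, 20]
44 -> miss, evict 23, frames [20, 44]
20 -> hit
23 -> miss, evict 44, frames [20, 23]
Page faults: 17.

17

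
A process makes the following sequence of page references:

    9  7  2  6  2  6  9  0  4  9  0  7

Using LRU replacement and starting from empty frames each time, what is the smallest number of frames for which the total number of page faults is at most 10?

f=1: 12 faults
f=2: 10 faults
f=3: 8 faults
f=4: 7 faults
f=5: 7 faults
f=6: 6 faults
Smallest f with faults ≤ 10 is 2.

2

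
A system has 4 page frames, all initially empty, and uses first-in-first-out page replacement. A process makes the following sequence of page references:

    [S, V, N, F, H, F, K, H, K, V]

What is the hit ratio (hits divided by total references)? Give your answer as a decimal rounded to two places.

0.30

S → fault, frames (S)
V → fault, frames (S V)
N → fault, frames (S V N)
F → fault, frames (S V N F)
H → fault, evict S, frames (V N F H)
F → hit
K → fault, evict V, frames (N F H K)
H → hit
K → hit
V → fault, evict N, frames (F H K V)
Hits: 3 of 10 references → 3/10 = 0.3000.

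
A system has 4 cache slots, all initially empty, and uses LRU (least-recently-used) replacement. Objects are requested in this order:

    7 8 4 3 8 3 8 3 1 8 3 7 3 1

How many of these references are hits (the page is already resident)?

8

7 → fault, frames [7]
8 → fault, frames [7, 8]
4 → fault, frames [7, 8, 4]
3 → fault, frames [7, 8, 4, 3]
8 → hit
3 → hit
8 → hit
3 → hit
1 → fault, evict 7, frames [4, 8, 3, 1]
8 → hit
3 → hit
7 → fault, evict 4, frames [1, 8, 3, 7]
3 → hit
1 → hit
Hits: 8.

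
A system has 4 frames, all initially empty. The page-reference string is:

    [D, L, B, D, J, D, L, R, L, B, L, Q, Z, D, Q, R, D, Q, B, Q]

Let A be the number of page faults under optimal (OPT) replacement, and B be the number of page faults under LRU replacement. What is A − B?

Under OPT: F F F . F . . F . . . F F . . . . . F . → 8 faults.
Under LRU: F F F . F . . F . F . F F F . F . . F . → 11 faults.
A − B = 8 − 11 = -3.

-3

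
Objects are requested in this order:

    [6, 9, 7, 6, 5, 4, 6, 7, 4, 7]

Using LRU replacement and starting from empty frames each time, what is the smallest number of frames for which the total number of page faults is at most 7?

f=1: 10 faults
f=2: 9 faults
f=3: 6 faults
f=4: 5 faults
f=5: 5 faults
Smallest f with faults ≤ 7 is 3.

3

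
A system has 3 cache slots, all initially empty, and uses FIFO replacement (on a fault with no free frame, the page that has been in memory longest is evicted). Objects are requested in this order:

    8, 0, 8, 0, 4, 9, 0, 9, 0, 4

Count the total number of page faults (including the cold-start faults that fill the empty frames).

8: miss, frames {8}
0: miss, frames {8,0}
8: hit
0: hit
4: miss, frames {8,0,4}
9: miss, evict 8, frames {0,4,9}
0: hit
9: hit
0: hit
4: hit
Page faults: 4.

4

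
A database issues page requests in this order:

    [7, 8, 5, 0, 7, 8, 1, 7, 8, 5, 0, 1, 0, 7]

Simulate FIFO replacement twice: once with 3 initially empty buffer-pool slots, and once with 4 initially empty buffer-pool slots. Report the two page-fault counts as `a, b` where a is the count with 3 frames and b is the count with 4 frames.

3 frames: F F F F F F F . . F F . . F → 10 faults.
4 frames: F F F F . . F F F F F F . F → 11 faults.
11 > 10: adding a frame increased faults — Belady's anomaly.

10, 11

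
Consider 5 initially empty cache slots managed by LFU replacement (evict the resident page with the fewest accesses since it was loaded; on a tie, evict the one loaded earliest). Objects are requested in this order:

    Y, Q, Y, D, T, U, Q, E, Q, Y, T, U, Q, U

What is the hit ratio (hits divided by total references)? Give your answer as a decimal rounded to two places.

0.57

Y -> fault, frames [Y]
Q -> fault, frames [Y, Q]
Y -> hit
D -> fault, frames [Y, Q, D]
T -> fault, frames [Y, Q, D, T]
U -> fault, frames [Y, Q, D, T, U]
Q -> hit
E -> fault, evict D, frames [Y, Q, T, U, E]
Q -> hit
Y -> hit
T -> hit
U -> hit
Q -> hit
U -> hit
Hits: 8 of 14 references → 8/14 = 0.5714.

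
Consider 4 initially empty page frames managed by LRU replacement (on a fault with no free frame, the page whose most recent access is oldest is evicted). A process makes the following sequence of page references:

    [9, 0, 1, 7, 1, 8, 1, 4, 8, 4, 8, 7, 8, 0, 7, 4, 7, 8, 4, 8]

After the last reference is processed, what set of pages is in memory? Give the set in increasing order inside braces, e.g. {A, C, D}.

{0, 4, 7, 8}

9: fault, frames [9]
0: fault, frames [9, 0]
1: fault, frames [9, 0, 1]
7: fault, frames [9, 0, 1, 7]
1: hit
8: fault, evict 9, frames [0, 7, 1, 8]
1: hit
4: fault, evict 0, frames [7, 8, 1, 4]
8: hit
4: hit
8: hit
7: hit
8: hit
0: fault, evict 1, frames [4, 7, 8, 0]
7: hit
4: hit
7: hit
8: hit
4: hit
8: hit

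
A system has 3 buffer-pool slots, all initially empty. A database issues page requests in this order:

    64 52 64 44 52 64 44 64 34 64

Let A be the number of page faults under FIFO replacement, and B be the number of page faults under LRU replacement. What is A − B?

1

Under FIFO: F F . F . . . . F F → 5 faults.
Under LRU: F F . F . . . . F . → 4 faults.
A − B = 5 − 4 = 1.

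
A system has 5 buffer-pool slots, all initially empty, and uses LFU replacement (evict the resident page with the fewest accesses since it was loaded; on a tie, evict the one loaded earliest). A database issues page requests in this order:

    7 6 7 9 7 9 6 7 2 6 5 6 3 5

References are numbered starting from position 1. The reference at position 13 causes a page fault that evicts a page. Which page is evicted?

pos 1: 7: fault, frames (7)
pos 2: 6: fault, frames (7 6)
pos 3: 7: hit
pos 4: 9: fault, frames (7 6 9)
pos 5: 7: hit
pos 6: 9: hit
pos 7: 6: hit
pos 8: 7: hit
pos 9: 2: fault, frames (7 6 9 2)
pos 10: 6: hit
pos 11: 5: fault, frames (7 6 9 2 5)
pos 12: 6: hit
pos 13: 3: fault, evict 2, frames (7 6 9 5 3)
At position 13, page 2 is evicted.

2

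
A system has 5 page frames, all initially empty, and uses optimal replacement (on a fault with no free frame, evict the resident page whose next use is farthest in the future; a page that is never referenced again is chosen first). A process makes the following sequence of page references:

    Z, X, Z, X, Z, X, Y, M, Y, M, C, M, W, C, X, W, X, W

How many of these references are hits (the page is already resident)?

Z: miss, frames (Z)
X: miss, frames (Z X)
Z: hit
X: hit
Z: hit
X: hit
Y: miss, frames (Z X Y)
M: miss, frames (Z X Y M)
Y: hit
M: hit
C: miss, frames (Z X Y M C)
M: hit
W: miss, evict M, frames (Z X Y C W)
C: hit
X: hit
W: hit
X: hit
W: hit
Hits: 12.

12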